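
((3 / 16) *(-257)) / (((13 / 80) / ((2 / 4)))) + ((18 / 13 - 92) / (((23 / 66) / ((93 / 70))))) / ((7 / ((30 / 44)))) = -5330571 / 29302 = -181.92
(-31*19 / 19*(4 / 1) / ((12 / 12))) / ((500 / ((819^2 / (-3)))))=6931197 / 125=55449.58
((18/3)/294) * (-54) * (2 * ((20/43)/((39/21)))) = -2160/3913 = -0.55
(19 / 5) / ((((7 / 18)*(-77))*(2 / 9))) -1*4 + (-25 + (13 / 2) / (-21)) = -483169 / 16170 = -29.88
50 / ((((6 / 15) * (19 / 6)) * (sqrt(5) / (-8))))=-1200 * sqrt(5) / 19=-141.23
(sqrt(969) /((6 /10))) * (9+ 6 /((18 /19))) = 230 * sqrt(969) /9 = 795.51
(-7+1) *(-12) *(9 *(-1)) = -648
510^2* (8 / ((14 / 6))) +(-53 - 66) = 6241567 / 7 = 891652.43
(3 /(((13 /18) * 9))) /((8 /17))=51 /52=0.98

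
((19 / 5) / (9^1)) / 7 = 19 / 315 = 0.06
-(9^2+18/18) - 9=-91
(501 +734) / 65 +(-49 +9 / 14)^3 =-113059.98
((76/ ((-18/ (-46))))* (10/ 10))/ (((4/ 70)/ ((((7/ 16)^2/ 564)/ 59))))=0.02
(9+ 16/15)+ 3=13.07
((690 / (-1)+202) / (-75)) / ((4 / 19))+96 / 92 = 55114 / 1725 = 31.95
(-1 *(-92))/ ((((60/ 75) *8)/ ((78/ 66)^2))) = 19435/ 968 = 20.08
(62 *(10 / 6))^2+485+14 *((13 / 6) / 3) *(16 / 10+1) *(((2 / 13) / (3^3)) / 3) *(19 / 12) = 244131679 / 21870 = 11162.86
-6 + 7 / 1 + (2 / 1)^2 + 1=6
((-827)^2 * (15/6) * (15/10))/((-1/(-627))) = 6432352245/4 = 1608088061.25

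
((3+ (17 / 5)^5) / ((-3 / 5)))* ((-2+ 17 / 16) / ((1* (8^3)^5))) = 89327 / 4398046511104000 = 0.00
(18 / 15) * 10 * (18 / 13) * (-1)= -216 / 13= -16.62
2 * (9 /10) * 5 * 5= 45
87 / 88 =0.99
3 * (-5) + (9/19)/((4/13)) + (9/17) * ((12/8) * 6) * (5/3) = -5.52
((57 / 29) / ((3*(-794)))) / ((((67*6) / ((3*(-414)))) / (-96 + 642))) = 1073709 / 771371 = 1.39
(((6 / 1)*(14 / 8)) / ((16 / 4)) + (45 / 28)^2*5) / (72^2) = 4061 / 1354752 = 0.00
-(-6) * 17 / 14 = 51 / 7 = 7.29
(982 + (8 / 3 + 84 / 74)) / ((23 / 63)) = 2297904 / 851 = 2700.24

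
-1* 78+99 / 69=-1761 / 23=-76.57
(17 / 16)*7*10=74.38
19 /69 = 0.28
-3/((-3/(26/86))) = 13/43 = 0.30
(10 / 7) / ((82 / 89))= 445 / 287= 1.55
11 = 11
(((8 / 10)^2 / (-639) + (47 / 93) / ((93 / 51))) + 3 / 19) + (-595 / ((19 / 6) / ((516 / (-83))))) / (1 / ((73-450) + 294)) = -28280053584394 / 291687525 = -96953.25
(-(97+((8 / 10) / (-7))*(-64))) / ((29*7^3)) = -3651 / 348145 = -0.01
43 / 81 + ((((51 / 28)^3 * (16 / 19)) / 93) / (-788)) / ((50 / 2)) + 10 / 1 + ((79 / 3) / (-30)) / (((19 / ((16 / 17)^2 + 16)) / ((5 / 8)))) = 3742783899551447 / 372664903388400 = 10.04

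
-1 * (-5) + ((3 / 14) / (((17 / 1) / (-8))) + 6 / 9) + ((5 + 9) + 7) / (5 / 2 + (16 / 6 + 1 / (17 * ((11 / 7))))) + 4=28351819 / 2084523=13.60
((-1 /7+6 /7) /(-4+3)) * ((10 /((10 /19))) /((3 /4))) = -380 /21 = -18.10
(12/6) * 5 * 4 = 40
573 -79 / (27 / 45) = 1324 / 3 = 441.33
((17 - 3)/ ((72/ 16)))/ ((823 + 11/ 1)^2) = 7/ 1565001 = 0.00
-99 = -99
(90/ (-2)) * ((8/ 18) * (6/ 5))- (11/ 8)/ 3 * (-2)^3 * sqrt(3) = -17.65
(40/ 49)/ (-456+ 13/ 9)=-360/ 200459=-0.00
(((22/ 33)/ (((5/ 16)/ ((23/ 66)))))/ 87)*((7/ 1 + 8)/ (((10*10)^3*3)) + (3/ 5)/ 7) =2760161/ 3768187500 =0.00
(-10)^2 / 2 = 50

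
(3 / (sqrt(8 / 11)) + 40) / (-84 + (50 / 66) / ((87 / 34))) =-57420 / 120157 - 8613 * sqrt(22) / 961256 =-0.52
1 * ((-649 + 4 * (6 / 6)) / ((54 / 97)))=-20855 / 18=-1158.61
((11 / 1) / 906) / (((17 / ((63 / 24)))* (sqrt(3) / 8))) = 0.01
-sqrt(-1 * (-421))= -sqrt(421)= -20.52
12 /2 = 6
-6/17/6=-1/17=-0.06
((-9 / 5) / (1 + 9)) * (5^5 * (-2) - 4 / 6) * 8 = 225024 / 25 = 9000.96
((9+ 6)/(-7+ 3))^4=50625/256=197.75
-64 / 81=-0.79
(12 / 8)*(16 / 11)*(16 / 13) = 384 / 143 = 2.69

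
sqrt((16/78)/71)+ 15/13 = 2*sqrt(5538)/2769+ 15/13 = 1.21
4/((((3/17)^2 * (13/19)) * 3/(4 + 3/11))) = 1032308/3861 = 267.37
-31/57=-0.54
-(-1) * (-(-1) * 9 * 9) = 81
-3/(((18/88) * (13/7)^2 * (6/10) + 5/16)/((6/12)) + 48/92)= -1487640/988441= -1.51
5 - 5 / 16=75 / 16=4.69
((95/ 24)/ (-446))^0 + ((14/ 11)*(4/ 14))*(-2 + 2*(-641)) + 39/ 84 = -143357/ 308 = -465.44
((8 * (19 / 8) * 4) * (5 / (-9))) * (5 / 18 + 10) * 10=-351500 / 81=-4339.51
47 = 47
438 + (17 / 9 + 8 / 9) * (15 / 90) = 23677 / 54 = 438.46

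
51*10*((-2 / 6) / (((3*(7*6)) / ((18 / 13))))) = -170 / 91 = -1.87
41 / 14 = 2.93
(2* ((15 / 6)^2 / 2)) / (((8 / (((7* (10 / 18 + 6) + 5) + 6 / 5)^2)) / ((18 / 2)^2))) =171698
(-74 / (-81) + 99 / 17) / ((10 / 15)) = 9277 / 918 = 10.11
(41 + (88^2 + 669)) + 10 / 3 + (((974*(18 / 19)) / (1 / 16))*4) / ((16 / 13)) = 56439.65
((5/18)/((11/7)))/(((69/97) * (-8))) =-3395/109296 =-0.03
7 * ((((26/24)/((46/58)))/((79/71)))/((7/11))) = 294437/21804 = 13.50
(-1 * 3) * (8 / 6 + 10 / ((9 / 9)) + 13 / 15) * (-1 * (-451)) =-82533 / 5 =-16506.60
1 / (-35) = -0.03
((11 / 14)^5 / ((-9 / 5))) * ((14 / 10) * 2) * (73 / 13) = -2.62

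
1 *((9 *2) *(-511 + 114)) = -7146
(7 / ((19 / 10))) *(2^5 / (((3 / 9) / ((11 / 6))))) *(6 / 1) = 73920 / 19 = 3890.53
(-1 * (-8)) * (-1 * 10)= -80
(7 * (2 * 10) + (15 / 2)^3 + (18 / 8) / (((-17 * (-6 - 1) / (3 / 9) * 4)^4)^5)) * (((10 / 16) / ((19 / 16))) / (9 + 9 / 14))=310471213948480939803085918749817907150441889081130264437813411841 / 10123739568127806904114608378748233679845967843548058201595314176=30.67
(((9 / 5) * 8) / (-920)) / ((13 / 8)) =-72 / 7475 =-0.01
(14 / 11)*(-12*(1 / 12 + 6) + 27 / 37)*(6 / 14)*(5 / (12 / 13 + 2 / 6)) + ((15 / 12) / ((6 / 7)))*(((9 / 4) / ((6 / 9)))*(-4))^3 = -682834275 / 182336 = -3744.92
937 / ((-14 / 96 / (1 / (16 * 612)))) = -937 / 1428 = -0.66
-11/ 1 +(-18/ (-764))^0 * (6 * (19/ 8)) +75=313/ 4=78.25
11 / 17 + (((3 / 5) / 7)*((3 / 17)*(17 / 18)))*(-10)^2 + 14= 1913 / 119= 16.08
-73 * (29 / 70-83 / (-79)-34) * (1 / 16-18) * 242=-65158205607 / 6320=-10309842.66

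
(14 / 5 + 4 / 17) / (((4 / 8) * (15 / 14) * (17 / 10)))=4816 / 1445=3.33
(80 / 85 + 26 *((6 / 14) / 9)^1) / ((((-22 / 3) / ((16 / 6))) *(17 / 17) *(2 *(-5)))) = 0.08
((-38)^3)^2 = 3010936384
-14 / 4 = -7 / 2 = -3.50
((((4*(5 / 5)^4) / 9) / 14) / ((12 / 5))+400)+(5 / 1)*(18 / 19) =2906915 / 7182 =404.75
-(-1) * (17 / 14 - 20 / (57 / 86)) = -23111 / 798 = -28.96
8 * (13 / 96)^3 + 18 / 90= 121577 / 552960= 0.22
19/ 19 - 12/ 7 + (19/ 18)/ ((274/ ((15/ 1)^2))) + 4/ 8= 0.65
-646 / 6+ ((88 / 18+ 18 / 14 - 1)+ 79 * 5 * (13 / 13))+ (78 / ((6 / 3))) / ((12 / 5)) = 77807 / 252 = 308.76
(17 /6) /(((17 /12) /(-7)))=-14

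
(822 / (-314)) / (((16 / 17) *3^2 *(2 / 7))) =-16303 / 15072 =-1.08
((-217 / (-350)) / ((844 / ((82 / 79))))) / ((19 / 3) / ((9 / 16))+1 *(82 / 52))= 446121 / 7510217950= 0.00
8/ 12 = 2/ 3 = 0.67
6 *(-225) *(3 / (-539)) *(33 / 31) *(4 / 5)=9720 / 1519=6.40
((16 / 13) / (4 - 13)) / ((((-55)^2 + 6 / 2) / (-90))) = 40 / 9841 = 0.00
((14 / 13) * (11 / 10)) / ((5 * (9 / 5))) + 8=4757 / 585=8.13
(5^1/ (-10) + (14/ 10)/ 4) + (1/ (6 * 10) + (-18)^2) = 4858/ 15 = 323.87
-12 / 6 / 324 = -1 / 162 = -0.01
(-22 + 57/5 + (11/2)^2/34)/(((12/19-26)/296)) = 4641909/40970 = 113.30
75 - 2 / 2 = 74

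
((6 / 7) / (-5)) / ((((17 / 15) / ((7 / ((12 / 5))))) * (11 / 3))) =-45 / 374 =-0.12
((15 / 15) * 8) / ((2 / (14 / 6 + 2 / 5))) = 164 / 15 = 10.93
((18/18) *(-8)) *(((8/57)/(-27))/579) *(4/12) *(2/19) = 128/50791617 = 0.00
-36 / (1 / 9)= -324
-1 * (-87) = 87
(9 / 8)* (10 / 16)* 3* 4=135 / 16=8.44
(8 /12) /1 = 2 /3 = 0.67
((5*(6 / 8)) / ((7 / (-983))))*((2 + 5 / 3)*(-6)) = 162195 / 14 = 11585.36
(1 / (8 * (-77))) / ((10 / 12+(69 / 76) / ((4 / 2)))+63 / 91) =-741 / 903595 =-0.00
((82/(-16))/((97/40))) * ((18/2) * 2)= -3690/97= -38.04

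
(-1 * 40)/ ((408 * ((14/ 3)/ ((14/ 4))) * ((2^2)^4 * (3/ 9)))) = -15/ 17408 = -0.00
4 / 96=1 / 24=0.04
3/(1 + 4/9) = 27/13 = 2.08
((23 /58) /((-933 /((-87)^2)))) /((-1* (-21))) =-667 /4354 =-0.15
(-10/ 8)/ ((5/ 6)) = -3/ 2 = -1.50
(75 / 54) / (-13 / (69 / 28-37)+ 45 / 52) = 1.12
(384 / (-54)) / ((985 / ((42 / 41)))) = -896 / 121155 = -0.01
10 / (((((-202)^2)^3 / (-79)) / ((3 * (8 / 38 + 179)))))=-4034925 / 645404251565408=-0.00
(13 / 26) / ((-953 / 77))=-77 / 1906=-0.04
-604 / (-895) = 604 / 895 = 0.67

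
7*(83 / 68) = 8.54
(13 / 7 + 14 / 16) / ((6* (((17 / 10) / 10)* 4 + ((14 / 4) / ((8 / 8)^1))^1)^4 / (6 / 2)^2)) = 179296875 / 13356208327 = 0.01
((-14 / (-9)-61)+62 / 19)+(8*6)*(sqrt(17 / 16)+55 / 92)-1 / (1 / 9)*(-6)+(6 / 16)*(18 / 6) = 77.12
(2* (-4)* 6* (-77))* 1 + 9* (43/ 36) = 14827/ 4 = 3706.75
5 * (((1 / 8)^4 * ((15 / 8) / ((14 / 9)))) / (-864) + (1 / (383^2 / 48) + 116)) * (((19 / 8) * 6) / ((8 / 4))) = 71191733815897455 / 17227231264768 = 4132.51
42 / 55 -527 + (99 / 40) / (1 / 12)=-54619 / 110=-496.54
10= 10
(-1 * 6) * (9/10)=-27/5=-5.40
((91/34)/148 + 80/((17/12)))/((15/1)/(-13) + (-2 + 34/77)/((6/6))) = -284535251/13661880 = -20.83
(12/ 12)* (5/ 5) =1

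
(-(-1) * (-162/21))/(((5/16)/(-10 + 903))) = -771552/35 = -22044.34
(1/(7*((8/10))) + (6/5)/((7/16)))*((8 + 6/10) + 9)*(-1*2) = -17996/175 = -102.83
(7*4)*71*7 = 13916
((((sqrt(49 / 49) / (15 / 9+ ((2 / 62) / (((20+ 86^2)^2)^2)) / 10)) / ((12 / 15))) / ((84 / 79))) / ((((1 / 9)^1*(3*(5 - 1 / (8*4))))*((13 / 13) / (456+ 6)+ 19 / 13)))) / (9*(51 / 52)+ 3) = 734422185120285443358720 / 29852955554209739457387643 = 0.02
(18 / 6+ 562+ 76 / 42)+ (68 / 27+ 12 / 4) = 108170 / 189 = 572.33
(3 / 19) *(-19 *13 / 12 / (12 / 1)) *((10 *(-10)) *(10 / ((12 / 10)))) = 8125 / 36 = 225.69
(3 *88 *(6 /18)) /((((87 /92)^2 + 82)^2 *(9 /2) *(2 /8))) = 50434064384 /4430397732201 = 0.01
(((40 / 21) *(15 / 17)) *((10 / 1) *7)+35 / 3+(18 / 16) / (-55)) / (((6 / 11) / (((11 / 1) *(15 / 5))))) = 31914751 / 4080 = 7822.24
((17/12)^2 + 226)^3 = 35394167353537/2985984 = 11853435.03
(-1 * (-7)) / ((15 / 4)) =28 / 15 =1.87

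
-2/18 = -1/9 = -0.11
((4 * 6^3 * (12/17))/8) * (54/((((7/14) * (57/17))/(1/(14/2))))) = 46656/133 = 350.80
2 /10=1 /5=0.20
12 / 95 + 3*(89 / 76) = 1383 / 380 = 3.64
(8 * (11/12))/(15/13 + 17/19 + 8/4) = 2717/1500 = 1.81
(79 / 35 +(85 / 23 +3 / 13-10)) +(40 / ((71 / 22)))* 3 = 24791931 / 743015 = 33.37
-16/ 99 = -0.16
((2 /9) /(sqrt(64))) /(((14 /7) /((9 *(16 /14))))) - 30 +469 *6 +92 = 20133 /7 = 2876.14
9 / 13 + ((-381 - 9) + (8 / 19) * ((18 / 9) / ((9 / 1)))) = -865223 / 2223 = -389.21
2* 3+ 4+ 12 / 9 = 34 / 3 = 11.33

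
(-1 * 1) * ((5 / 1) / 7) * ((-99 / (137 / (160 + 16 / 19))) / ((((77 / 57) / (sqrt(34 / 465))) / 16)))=440064 * sqrt(15810) / 208103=265.89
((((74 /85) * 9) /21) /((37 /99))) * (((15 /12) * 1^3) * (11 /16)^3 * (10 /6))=658845 /974848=0.68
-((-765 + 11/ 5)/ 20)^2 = -3636649/ 2500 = -1454.66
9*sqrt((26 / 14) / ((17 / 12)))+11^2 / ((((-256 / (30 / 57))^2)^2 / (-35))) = -2646875 / 34982777061376+18*sqrt(4641) / 119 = 10.30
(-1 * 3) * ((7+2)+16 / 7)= -237 / 7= -33.86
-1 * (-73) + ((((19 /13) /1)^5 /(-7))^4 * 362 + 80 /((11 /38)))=325042892272215461822134698625 /501940098258376793978173211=647.57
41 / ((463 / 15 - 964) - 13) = -615 / 14192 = -0.04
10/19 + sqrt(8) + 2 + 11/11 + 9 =2 *sqrt(2) + 238/19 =15.35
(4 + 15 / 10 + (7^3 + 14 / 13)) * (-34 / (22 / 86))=-6644059 / 143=-46461.95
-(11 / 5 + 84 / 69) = -393 / 115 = -3.42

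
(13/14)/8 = 13/112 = 0.12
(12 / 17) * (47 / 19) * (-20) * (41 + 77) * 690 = -918417600 / 323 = -2843398.14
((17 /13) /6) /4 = 17 /312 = 0.05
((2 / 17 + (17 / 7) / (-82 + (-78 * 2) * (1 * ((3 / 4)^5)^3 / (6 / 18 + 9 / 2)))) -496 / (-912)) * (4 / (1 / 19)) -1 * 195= -16833755908316005 / 114542942811171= -146.96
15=15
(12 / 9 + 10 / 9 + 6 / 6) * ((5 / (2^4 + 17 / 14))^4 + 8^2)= 6693574991024 / 30360623049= 220.47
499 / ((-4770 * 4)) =-0.03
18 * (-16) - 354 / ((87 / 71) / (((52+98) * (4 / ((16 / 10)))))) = -3150102 / 29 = -108624.21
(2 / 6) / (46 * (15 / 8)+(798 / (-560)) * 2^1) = 5 / 1251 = 0.00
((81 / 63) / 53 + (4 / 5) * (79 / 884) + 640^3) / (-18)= -53733621779627 / 3689595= -14563555.56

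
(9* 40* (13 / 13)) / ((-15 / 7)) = -168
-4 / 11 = -0.36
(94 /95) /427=94 /40565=0.00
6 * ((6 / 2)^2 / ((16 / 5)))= 135 / 8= 16.88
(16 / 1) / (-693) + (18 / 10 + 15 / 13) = 132016 / 45045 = 2.93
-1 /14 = -0.07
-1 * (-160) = 160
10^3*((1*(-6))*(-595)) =3570000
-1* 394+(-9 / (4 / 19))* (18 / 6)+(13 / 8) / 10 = -41767 / 80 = -522.09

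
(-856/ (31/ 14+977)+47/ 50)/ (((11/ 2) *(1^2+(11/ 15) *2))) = 135369/ 27897815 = 0.00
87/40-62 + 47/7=-14871/280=-53.11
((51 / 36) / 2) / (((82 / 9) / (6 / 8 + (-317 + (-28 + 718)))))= 76245 / 2624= 29.06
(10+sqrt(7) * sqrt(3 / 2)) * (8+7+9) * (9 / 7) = 108 * sqrt(42) / 7+2160 / 7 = 408.56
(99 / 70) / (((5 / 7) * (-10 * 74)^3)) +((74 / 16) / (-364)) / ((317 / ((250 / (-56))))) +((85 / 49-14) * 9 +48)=-127623889311125173 / 2045661927400000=-62.39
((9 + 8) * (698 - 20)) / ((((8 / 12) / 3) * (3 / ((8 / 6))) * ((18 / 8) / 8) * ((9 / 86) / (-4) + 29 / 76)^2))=10504162254848 / 16188987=648846.17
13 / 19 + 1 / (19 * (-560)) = 7279 / 10640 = 0.68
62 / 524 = 31 / 262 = 0.12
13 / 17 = 0.76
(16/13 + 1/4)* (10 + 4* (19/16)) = 4543/208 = 21.84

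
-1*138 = -138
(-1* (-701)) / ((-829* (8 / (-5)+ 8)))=-3505 / 26528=-0.13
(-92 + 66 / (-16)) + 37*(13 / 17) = -9225 / 136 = -67.83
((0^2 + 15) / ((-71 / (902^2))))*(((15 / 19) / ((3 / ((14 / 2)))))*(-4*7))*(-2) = -23919957600 / 1349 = -17731621.65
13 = 13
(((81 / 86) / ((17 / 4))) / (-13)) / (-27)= 6 / 9503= 0.00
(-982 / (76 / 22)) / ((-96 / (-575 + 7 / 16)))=-49651393 / 29184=-1701.32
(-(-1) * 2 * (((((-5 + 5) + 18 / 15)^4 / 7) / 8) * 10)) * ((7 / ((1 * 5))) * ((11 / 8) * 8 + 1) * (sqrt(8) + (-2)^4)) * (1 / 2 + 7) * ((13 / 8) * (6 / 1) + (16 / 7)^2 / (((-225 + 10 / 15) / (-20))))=7858870776 * sqrt(2) / 4122125 + 62870966208 / 4122125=17948.29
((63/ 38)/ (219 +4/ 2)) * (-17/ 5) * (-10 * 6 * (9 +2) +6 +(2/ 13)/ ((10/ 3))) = 2677941/ 160550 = 16.68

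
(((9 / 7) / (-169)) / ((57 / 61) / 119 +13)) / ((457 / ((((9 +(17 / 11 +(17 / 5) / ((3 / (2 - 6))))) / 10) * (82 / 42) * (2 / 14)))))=-2636054 / 12283555309025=-0.00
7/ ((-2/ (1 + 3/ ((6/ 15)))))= -119/ 4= -29.75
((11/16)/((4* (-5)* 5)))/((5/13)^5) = -4084223/5000000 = -0.82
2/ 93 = 0.02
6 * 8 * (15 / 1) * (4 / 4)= 720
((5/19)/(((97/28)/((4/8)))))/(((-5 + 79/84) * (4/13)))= -19110/628463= -0.03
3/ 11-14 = -151/ 11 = -13.73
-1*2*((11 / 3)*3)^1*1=-22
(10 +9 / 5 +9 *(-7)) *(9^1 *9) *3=-62208 / 5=-12441.60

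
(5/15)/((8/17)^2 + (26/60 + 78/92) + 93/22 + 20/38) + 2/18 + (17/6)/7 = 18698375315/32852957634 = 0.57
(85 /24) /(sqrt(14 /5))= 85 * sqrt(70) /336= 2.12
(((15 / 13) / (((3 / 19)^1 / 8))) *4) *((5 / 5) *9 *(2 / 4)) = 13680 / 13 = 1052.31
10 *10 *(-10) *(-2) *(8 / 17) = 16000 / 17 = 941.18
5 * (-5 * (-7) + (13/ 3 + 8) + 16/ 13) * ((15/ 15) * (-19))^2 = 87658.21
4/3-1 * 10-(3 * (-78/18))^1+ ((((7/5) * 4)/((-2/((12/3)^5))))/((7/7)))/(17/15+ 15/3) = -31957/69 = -463.14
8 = 8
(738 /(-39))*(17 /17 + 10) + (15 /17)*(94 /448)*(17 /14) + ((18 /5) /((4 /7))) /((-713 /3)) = -30223826391 /145337920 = -207.96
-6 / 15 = -2 / 5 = -0.40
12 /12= 1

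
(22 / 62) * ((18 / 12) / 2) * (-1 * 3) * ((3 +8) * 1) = -8.78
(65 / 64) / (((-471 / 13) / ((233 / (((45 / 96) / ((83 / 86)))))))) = -3268291 / 243036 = -13.45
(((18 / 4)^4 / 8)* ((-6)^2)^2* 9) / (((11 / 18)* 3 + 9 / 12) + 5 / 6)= 14348907 / 82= 174986.67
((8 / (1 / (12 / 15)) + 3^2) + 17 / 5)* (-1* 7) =-658 / 5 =-131.60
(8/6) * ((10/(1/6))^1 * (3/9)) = 80/3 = 26.67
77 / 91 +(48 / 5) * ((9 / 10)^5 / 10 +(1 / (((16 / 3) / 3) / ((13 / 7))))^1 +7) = 2236370377 / 28437500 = 78.64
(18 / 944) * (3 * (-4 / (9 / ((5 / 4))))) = -15 / 472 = -0.03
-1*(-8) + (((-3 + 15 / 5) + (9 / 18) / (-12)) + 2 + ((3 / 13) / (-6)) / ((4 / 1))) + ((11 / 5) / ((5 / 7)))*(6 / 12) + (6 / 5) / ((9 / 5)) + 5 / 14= 28466 / 2275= 12.51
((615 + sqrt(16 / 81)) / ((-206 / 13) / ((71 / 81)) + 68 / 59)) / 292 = -301637323 / 2422253880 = -0.12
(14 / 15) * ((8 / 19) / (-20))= -0.02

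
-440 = -440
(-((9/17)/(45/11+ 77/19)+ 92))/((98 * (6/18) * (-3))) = 2663809/2835532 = 0.94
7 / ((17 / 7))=2.88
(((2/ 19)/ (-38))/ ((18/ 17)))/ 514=-17/ 3339972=-0.00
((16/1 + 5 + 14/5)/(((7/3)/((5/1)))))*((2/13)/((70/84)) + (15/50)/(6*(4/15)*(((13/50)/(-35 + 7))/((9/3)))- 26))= 6025599/682630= 8.83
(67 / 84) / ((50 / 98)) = 469 / 300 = 1.56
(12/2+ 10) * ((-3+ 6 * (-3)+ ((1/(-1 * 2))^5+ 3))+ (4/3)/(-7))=-12245/42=-291.55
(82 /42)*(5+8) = 533 /21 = 25.38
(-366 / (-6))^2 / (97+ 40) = 3721 / 137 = 27.16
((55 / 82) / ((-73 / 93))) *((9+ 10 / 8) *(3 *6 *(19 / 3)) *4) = -291555 / 73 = -3993.90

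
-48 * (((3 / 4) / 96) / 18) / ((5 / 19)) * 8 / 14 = -19 / 420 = -0.05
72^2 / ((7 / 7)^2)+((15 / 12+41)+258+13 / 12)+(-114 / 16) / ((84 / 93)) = 5477.44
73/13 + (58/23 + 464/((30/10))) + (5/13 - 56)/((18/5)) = 20335/138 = 147.36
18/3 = 6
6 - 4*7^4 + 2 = -9596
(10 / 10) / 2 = 1 / 2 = 0.50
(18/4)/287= 0.02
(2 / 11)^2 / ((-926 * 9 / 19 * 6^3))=-19 / 54454356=-0.00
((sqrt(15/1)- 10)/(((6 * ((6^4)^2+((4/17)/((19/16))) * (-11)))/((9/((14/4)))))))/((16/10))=-24225/15190427392+4845 * sqrt(15)/30380854784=-0.00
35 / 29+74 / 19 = 2811 / 551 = 5.10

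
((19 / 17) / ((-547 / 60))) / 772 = -285 / 1794707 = -0.00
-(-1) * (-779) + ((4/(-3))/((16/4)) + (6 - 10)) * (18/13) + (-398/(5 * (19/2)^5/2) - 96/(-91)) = -883214450757/1126625045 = -783.95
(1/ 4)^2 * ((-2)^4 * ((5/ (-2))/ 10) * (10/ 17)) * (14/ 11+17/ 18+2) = -4175/ 6732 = -0.62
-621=-621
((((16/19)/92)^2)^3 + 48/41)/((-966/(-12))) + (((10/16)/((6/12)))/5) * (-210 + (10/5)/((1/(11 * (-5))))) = -3677133384043972044784/45972524675130802609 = -79.99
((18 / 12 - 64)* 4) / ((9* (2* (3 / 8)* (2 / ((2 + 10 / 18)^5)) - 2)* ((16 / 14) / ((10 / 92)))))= 48972175 / 36818244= 1.33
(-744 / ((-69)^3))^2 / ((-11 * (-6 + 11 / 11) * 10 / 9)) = 30752 / 366388825275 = 0.00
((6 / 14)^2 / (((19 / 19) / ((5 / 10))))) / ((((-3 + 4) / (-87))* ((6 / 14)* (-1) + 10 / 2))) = -783 / 448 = -1.75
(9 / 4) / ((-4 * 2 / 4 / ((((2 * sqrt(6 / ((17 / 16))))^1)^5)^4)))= -78426848938210222562869248 / 2015993900449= -38902324516330.67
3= 3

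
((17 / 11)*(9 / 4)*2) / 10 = 153 / 220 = 0.70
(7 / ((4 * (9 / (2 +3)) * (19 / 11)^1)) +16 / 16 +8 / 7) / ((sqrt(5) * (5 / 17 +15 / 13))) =572611 * sqrt(5) / 1532160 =0.84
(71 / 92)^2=5041 / 8464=0.60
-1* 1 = -1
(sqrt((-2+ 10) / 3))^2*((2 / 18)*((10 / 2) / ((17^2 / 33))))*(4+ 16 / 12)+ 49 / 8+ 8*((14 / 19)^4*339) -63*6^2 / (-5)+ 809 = 84161060728127 / 40675790520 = 2069.07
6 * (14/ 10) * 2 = 84/ 5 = 16.80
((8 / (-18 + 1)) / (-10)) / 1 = 4 / 85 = 0.05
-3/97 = -0.03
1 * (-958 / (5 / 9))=-8622 / 5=-1724.40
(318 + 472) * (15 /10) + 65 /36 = 42725 /36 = 1186.81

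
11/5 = 2.20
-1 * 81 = -81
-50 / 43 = -1.16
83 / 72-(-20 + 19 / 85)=128087 / 6120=20.93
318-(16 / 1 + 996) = -694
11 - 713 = -702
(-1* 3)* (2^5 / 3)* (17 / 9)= -544 / 9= -60.44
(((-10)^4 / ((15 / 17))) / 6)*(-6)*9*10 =-1020000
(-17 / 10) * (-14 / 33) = 119 / 165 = 0.72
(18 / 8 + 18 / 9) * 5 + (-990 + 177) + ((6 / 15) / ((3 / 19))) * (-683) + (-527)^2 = 16512419 / 60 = 275206.98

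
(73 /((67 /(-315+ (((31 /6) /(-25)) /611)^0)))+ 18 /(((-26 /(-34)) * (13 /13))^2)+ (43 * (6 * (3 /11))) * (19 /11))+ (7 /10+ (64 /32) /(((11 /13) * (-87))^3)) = -18766854940677527 /99242414232390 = -189.10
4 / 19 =0.21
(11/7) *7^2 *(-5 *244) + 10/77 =-7233370/77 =-93939.87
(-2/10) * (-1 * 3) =0.60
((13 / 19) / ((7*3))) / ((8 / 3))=13 / 1064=0.01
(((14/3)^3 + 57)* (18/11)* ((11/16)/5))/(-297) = -4283/35640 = -0.12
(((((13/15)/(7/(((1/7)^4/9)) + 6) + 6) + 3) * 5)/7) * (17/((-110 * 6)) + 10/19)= 3.22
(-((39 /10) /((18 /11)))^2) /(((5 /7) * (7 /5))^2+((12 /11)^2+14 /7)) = -14641 /10800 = -1.36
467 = 467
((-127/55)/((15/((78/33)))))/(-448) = 1651/2032800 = 0.00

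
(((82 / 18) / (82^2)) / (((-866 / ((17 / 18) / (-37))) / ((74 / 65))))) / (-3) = -17 / 2243269080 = -0.00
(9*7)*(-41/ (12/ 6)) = -2583/ 2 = -1291.50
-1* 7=-7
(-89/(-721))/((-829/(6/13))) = -534/7770217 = -0.00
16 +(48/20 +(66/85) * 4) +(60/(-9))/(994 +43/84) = 152661692/7100815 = 21.50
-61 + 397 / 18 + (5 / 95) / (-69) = -306343 / 7866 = -38.95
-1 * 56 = -56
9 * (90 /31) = 810 /31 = 26.13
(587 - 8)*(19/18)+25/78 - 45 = 566.49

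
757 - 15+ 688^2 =474086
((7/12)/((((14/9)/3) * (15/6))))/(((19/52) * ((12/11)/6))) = 1287/190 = 6.77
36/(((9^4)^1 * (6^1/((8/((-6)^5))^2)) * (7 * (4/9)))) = 1/3214155168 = 0.00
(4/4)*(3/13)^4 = 81/28561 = 0.00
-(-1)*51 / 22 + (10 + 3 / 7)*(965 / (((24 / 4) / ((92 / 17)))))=9079.26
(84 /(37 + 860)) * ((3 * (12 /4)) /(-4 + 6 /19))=-342 /1495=-0.23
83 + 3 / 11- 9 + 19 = 1026 / 11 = 93.27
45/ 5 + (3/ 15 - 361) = -1759/ 5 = -351.80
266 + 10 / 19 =5064 / 19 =266.53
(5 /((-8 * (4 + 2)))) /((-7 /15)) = 25 /112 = 0.22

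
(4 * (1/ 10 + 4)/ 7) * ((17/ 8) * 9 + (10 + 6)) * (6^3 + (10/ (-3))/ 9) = 33537631/ 1890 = 17744.78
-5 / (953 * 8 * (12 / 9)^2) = -45 / 121984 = -0.00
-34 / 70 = -17 / 35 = -0.49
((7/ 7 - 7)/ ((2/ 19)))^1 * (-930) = 53010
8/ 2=4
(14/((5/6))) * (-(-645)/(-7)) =-1548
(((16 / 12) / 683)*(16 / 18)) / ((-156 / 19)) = -152 / 719199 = -0.00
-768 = -768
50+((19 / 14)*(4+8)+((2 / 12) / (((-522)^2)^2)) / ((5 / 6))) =172254270193927 / 2598663558960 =66.29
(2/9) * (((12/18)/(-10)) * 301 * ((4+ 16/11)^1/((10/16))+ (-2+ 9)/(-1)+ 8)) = -64414/1485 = -43.38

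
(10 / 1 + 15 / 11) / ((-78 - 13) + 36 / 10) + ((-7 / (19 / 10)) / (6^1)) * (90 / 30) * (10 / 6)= -46150 / 14421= -3.20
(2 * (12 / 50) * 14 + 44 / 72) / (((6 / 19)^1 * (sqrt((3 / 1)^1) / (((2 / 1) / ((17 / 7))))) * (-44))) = -438767 * sqrt(3) / 3029400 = -0.25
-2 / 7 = -0.29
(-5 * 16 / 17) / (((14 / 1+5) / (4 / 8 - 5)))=360 / 323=1.11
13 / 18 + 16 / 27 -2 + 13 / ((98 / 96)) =31883 / 2646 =12.05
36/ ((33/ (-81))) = -88.36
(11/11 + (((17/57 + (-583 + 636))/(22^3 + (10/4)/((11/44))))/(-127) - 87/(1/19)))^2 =4061333939336669756761/1488156459310161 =2729104.13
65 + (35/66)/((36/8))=19340/297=65.12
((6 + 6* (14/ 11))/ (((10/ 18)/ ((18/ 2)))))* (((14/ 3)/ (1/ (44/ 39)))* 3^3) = 408240/ 13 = 31403.08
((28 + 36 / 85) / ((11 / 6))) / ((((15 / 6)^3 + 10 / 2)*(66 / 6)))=38656 / 565675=0.07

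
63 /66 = 21 /22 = 0.95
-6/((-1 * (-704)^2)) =3/247808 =0.00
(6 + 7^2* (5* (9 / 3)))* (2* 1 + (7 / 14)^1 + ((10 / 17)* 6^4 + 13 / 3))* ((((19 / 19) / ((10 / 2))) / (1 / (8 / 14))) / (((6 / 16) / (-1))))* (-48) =4960993024 / 595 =8337803.40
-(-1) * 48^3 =110592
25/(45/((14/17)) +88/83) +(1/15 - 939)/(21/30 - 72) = 1885368086/138451053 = 13.62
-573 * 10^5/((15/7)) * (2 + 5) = -187180000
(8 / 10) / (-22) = -2 / 55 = -0.04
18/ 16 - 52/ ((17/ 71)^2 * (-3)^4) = -1886375/ 187272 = -10.07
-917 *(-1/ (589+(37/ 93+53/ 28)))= 2387868/ 1539721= 1.55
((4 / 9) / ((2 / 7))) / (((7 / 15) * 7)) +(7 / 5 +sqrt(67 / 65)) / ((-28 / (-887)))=887 * sqrt(4355) / 1820 +18827 / 420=76.99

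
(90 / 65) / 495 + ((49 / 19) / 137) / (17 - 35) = 58673 / 33500610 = 0.00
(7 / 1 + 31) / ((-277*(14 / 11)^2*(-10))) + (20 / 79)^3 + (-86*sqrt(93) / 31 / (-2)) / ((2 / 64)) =3305176661 / 133840366940 + 1376*sqrt(93) / 31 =428.08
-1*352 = -352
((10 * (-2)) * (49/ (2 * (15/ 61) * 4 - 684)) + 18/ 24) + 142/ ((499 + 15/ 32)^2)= 23248229096519/ 10628003447556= 2.19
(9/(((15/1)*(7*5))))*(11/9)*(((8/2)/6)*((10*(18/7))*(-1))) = -88/245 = -0.36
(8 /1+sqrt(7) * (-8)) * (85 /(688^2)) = 85 /59168 -85 * sqrt(7) /59168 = -0.00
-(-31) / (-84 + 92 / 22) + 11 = 9317 / 878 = 10.61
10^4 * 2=20000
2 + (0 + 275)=277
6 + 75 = 81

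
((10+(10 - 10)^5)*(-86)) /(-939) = 860 /939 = 0.92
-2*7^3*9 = -6174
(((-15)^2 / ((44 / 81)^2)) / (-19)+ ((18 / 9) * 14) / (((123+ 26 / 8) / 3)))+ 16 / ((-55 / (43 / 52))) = -9588836581 / 241486960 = -39.71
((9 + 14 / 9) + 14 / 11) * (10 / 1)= 11710 / 99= 118.28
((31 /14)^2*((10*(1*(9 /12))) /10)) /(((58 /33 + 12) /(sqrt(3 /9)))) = 31713*sqrt(3) /355936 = 0.15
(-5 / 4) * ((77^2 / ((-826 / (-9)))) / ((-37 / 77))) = 2934855 / 17464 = 168.05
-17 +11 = -6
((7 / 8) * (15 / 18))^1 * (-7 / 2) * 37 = -9065 / 96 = -94.43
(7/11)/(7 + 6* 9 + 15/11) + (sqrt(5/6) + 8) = sqrt(30)/6 + 785/98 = 8.92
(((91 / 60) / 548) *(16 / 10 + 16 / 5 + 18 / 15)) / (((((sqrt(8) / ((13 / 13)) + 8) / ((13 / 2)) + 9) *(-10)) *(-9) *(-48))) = -157339 / 418004755200 + 1183 *sqrt(2) / 104501188800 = -0.00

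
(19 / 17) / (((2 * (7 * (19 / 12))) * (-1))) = -6 / 119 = -0.05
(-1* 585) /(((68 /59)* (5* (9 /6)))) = -2301 /34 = -67.68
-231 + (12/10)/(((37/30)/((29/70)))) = -298623/1295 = -230.60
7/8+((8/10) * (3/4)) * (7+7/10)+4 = 1899/200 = 9.50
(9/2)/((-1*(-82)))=9/164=0.05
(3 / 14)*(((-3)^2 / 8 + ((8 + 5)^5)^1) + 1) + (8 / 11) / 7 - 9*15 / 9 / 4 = 98017421 / 1232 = 79559.59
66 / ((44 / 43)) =129 / 2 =64.50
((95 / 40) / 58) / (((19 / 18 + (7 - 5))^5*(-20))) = -1121931 / 145952468750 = -0.00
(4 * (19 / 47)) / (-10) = -38 / 235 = -0.16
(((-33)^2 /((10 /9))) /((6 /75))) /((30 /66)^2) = 1185921 /20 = 59296.05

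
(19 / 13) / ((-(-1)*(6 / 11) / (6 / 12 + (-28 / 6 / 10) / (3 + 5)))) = 11077 / 9360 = 1.18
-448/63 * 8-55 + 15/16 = -110.95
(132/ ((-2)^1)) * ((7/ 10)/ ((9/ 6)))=-154/ 5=-30.80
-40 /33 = -1.21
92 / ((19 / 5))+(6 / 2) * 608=35116 / 19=1848.21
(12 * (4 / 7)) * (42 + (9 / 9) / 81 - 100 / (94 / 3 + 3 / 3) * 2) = 643408 / 2619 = 245.67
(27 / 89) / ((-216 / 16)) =-2 / 89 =-0.02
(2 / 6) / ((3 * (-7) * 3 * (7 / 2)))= -0.00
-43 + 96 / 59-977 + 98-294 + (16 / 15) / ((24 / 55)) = -643534 / 531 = -1211.93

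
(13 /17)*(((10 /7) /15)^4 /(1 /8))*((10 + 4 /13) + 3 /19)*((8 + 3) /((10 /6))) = 727936 /20939121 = 0.03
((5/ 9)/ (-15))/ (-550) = 1/ 14850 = 0.00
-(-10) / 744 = 5 / 372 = 0.01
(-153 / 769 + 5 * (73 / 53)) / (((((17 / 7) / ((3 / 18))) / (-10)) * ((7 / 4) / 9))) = -16354560 / 692869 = -23.60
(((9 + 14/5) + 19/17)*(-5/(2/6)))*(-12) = 39528/17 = 2325.18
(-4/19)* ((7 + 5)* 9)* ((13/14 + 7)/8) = -2997/133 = -22.53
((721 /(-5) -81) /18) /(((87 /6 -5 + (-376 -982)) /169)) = 190294 /121365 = 1.57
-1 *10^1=-10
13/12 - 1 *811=-9719/12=-809.92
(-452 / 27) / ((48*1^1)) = -113 / 324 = -0.35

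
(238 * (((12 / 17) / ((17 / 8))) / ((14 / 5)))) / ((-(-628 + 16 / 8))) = 240 / 5321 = 0.05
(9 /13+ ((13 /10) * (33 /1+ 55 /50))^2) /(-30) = -255559357 /3900000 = -65.53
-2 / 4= -1 / 2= -0.50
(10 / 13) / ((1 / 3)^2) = 6.92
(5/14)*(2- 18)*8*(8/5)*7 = -512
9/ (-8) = -9/ 8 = -1.12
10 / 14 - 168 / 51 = -2.58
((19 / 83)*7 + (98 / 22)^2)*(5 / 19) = 1076880 / 190817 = 5.64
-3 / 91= -0.03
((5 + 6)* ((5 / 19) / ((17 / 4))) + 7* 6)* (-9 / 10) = -38.41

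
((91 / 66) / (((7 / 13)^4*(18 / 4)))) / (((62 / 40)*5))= 1485172 / 3158001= 0.47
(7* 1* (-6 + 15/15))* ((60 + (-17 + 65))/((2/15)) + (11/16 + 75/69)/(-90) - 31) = -180598789/6624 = -27264.31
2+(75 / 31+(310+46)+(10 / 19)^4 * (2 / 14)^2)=360.42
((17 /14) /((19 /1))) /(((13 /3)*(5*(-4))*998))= -51 /69021680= -0.00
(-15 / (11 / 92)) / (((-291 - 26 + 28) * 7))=1380 / 22253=0.06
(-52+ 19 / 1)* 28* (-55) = 50820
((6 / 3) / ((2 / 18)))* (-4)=-72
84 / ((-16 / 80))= -420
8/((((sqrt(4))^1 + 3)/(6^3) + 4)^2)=373248/755161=0.49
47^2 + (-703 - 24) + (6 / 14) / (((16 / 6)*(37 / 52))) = 767793 / 518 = 1482.23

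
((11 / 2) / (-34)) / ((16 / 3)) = -33 / 1088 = -0.03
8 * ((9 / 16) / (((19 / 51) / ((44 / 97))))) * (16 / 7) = 161568 / 12901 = 12.52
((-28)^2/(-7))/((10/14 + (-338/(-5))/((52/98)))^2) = -0.01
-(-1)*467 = 467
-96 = -96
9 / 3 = 3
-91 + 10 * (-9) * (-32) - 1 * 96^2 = -6427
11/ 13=0.85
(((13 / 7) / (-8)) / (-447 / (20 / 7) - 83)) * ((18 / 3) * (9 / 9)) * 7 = 195 / 4789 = 0.04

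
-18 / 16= -9 / 8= -1.12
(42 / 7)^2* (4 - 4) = 0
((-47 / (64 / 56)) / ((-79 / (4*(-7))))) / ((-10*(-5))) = -2303 / 7900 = -0.29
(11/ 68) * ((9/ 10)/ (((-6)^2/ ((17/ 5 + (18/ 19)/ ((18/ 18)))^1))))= 0.02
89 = 89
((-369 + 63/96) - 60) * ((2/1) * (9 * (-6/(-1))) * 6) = -1110267/4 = -277566.75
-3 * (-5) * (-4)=-60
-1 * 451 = -451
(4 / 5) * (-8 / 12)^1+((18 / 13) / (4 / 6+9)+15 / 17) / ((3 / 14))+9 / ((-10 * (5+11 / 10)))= 24073903 / 5864235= 4.11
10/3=3.33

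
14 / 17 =0.82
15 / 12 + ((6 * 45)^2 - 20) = 291525 / 4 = 72881.25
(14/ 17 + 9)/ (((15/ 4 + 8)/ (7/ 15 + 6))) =64796/ 11985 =5.41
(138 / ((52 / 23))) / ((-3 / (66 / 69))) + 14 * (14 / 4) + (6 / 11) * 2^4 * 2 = 46.99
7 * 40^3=448000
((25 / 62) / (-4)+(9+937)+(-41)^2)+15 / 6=652091 / 248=2629.40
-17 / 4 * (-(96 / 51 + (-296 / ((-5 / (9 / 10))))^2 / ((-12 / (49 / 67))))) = -30455179 / 41875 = -727.29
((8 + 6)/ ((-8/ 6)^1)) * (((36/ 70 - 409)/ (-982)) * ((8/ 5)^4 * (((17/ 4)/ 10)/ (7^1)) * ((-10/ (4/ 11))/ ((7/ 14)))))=1026638976/ 10740625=95.58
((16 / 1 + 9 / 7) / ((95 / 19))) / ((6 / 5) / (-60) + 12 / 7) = 1210 / 593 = 2.04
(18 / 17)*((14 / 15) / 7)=12 / 85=0.14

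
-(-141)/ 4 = 141/ 4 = 35.25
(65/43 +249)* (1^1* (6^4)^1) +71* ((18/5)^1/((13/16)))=908312544/2795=324977.65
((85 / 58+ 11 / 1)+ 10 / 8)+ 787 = 92883 / 116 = 800.72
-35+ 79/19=-586/19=-30.84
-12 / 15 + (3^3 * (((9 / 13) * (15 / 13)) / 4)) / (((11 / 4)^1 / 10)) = 174814 / 9295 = 18.81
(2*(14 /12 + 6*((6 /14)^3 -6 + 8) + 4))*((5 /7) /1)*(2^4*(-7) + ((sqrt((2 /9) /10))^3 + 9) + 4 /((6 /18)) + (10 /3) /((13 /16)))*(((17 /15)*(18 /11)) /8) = -2091409513 /4120116 + 617117*sqrt(5) /71309700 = -507.59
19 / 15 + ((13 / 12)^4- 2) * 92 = -1451933 / 25920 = -56.02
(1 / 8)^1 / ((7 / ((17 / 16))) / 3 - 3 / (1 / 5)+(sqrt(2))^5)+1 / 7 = 2512295 / 19217912 - 2601 * sqrt(2) / 686354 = 0.13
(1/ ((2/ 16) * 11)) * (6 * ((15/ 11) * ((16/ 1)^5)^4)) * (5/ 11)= 4352132950612665028942233600/ 1331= 3269821901286750585230829.00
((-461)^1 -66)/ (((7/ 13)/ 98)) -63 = -95977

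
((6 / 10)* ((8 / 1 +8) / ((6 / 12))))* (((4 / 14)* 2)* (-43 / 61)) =-16512 / 2135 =-7.73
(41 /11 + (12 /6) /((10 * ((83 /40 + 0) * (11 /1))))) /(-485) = -3411 /442805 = -0.01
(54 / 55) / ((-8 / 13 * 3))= -0.53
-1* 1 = -1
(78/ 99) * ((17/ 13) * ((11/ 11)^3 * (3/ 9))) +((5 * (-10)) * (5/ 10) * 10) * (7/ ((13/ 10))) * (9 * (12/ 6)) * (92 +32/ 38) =-55010331602/ 24453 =-2249635.28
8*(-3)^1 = -24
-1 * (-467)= 467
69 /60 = 23 /20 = 1.15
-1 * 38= -38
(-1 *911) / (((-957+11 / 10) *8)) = 4555 / 38236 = 0.12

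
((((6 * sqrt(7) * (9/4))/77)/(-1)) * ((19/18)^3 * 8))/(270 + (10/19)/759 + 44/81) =-8992149 * sqrt(7)/1474772152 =-0.02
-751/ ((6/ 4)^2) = -3004/ 9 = -333.78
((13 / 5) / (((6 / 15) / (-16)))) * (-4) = 416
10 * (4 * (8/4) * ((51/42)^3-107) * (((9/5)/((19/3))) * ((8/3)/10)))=-4157208/6517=-637.90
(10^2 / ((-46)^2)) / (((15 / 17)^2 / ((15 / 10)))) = 289 / 3174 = 0.09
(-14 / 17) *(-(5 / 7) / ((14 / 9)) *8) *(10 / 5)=720 / 119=6.05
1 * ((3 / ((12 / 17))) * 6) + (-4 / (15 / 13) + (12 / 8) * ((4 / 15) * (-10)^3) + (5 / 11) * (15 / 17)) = -2118143 / 5610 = -377.57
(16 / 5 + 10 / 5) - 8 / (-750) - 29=-8921 / 375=-23.79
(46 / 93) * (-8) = -368 / 93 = -3.96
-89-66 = -155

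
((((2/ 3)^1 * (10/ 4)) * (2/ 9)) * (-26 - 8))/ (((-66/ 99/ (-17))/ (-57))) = 54910/ 3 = 18303.33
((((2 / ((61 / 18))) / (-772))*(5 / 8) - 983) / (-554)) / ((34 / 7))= 648080419 / 1774049824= 0.37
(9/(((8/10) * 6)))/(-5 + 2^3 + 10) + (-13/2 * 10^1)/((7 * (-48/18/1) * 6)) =1055/1456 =0.72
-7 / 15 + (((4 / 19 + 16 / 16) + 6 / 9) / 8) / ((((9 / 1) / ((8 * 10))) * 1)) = 4153 / 2565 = 1.62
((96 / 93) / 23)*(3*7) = 672 / 713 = 0.94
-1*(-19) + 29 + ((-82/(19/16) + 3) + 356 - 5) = 6326/19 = 332.95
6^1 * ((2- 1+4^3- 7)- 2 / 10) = 346.80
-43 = -43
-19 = -19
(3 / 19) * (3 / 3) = 3 / 19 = 0.16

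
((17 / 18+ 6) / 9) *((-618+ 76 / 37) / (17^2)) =-1424375 / 866133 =-1.64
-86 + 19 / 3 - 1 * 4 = -251 / 3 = -83.67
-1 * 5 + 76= 71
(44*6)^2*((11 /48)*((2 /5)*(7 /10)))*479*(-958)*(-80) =164175498009.60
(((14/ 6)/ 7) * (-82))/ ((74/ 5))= -205/ 111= -1.85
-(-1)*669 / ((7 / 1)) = 669 / 7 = 95.57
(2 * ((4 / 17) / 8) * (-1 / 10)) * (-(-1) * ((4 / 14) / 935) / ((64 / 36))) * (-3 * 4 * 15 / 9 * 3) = 0.00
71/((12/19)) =112.42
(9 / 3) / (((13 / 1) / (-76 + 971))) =2685 / 13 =206.54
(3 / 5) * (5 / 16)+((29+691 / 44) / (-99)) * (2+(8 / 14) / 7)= -30593 / 40656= -0.75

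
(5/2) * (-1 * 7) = -35/2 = -17.50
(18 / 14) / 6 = 3 / 14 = 0.21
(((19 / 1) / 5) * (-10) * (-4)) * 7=1064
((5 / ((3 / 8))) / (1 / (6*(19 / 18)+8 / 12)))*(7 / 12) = 490 / 9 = 54.44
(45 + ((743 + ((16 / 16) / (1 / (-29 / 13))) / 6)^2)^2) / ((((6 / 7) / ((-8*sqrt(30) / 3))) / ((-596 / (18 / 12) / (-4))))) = -11742173099891677825235*sqrt(30) / 124925814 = -514821787028022.42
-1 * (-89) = 89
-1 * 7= -7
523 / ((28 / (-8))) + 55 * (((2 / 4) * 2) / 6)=-5891 / 42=-140.26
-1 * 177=-177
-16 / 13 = -1.23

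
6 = 6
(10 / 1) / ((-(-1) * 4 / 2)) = 5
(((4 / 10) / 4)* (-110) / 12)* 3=-11 / 4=-2.75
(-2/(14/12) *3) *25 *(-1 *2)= 1800/7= 257.14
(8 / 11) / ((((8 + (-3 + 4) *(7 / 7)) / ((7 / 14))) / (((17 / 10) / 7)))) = 34 / 3465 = 0.01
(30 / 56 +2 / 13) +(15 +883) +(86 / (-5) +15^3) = 7746811 / 1820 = 4256.49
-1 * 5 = -5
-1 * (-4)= 4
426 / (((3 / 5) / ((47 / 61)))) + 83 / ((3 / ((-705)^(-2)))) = 547.05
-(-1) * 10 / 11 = 10 / 11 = 0.91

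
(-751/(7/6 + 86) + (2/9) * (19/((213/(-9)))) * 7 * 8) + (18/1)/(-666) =-76802113/4121763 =-18.63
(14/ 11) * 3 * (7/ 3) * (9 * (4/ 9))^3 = 6272/ 11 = 570.18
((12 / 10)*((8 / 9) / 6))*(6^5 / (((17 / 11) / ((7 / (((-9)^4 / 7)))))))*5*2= 275968 / 4131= 66.80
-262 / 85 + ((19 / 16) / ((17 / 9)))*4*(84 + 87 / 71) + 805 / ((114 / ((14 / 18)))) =2683902511 / 12383820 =216.73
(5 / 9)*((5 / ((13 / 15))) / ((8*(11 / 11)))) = 125 / 312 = 0.40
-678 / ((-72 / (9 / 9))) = 113 / 12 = 9.42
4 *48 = 192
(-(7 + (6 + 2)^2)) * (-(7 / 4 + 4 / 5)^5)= 24496792821 / 3200000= 7655.25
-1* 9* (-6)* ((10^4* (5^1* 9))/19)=24300000/19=1278947.37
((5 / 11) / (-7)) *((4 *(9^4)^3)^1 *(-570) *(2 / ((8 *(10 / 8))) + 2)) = 643939343176680 / 7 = 91991334739525.71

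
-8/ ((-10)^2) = -2/ 25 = -0.08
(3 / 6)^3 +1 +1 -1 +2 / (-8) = 7 / 8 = 0.88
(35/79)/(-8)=-35/632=-0.06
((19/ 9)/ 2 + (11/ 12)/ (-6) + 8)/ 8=641/ 576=1.11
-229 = -229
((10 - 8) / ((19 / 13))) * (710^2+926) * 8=105045408 / 19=5528705.68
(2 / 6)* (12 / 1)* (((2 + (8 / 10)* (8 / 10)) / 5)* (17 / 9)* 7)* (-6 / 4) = -5236 / 125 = -41.89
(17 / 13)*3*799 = 40749 / 13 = 3134.54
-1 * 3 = -3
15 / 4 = 3.75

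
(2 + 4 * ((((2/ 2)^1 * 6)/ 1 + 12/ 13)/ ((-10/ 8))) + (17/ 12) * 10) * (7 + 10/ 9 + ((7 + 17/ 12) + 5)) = -361925/ 2808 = -128.89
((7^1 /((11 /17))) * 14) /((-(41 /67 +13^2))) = -55811 /62502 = -0.89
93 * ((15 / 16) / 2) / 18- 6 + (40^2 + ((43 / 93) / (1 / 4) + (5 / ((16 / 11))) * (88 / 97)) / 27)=1596.61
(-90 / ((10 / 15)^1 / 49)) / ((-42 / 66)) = 10395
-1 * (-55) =55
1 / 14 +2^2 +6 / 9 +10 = 619 / 42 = 14.74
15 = 15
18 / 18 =1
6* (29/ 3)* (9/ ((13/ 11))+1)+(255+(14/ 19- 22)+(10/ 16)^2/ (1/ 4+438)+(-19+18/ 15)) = 24788909371/ 34639280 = 715.63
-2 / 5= -0.40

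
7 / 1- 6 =1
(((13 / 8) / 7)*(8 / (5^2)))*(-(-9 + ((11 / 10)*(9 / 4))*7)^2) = -1441557 / 280000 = -5.15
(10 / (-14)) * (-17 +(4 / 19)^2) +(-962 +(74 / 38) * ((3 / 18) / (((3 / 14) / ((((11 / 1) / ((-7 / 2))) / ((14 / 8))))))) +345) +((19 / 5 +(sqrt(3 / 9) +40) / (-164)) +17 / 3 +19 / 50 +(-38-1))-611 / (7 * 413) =-637.22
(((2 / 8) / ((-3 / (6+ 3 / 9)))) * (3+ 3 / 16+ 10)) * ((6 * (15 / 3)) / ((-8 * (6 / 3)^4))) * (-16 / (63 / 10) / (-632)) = 100225 / 15289344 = 0.01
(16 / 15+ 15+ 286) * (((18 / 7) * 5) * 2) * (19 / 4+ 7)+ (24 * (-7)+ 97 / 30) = 19131529 / 210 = 91102.52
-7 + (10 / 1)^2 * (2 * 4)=793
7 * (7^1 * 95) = 4655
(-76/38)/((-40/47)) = 47/20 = 2.35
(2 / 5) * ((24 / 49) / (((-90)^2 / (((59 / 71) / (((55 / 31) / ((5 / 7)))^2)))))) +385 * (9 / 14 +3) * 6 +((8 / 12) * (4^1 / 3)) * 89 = 591326843093171 / 69616094625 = 8494.11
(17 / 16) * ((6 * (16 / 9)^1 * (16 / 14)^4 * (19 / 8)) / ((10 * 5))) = 165376 / 180075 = 0.92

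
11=11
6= 6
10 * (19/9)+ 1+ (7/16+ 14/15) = 16907/720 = 23.48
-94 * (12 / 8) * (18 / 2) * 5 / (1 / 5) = -31725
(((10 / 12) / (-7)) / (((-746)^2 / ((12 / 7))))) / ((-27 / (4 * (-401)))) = -4010 / 184067667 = -0.00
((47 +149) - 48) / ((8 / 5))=185 / 2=92.50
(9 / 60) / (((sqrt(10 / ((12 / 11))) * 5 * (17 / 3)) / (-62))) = -279 * sqrt(330) / 46750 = -0.11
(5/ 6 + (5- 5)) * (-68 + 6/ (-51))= -965/ 17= -56.76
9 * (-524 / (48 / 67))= -26331 / 4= -6582.75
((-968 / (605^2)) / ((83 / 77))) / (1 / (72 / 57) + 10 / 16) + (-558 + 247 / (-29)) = -6374882213 / 11252725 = -566.52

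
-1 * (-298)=298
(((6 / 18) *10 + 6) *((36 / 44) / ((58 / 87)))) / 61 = 126 / 671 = 0.19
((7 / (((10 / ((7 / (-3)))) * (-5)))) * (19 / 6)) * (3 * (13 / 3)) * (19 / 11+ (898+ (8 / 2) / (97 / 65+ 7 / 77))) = 8498472437 / 700425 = 12133.31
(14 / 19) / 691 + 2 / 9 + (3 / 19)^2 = 557267 / 2245059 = 0.25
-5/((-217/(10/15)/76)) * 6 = 1520/217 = 7.00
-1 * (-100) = 100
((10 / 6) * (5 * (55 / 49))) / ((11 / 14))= 250 / 21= 11.90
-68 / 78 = -34 / 39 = -0.87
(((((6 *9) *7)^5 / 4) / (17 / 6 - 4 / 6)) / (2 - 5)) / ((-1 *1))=3858593279184 / 13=296814867629.54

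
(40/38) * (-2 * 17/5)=-7.16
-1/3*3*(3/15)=-1/5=-0.20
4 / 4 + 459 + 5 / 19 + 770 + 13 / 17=397622 / 323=1231.03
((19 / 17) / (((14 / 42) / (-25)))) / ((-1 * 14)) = 1425 / 238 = 5.99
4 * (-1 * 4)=-16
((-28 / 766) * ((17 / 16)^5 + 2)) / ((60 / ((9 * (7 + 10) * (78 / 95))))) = -48967316307 / 190762188800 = -0.26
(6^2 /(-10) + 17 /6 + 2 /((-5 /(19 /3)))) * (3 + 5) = -26.40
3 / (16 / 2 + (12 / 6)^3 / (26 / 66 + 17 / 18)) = 795 / 3704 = 0.21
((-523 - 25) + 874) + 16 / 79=25770 / 79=326.20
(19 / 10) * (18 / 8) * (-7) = -1197 / 40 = -29.92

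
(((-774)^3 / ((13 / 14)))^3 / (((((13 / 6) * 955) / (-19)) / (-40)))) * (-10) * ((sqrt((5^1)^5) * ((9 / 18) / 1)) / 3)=10395283784757799250595605372928000 * sqrt(5) / 5455151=4261029839159306741852377000.00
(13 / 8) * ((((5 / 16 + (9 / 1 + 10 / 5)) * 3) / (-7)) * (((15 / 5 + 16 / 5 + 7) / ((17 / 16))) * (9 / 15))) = -698841 / 11900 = -58.73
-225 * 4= -900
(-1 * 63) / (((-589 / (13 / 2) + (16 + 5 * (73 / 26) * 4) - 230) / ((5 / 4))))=819 / 2584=0.32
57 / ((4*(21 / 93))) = 1767 / 28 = 63.11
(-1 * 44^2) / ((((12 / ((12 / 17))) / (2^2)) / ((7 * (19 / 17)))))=-1029952 / 289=-3563.85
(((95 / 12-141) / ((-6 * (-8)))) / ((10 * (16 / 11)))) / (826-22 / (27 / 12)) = -17567 / 75223040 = -0.00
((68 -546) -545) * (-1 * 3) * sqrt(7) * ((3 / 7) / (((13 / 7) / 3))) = 27621 * sqrt(7) / 13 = 5621.41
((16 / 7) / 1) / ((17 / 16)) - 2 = 18 / 119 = 0.15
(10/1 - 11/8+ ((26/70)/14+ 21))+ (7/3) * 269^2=992967271/5880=168871.98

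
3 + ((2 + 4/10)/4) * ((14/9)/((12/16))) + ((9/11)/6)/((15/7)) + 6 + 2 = 12.31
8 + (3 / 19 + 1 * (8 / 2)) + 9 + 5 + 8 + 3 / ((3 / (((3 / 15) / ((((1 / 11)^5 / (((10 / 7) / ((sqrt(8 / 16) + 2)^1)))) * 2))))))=12271677 / 931 - 161051 * sqrt(2) / 49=8533.00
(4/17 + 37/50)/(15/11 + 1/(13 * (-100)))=237094/331313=0.72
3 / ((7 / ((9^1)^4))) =19683 / 7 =2811.86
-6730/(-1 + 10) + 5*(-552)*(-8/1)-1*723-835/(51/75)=2965336/153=19381.28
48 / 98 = 24 / 49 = 0.49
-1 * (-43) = 43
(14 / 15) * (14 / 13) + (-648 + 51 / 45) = -41981 / 65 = -645.86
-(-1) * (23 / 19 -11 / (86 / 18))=-1.09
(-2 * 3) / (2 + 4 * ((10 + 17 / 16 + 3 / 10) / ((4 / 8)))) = -60 / 929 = -0.06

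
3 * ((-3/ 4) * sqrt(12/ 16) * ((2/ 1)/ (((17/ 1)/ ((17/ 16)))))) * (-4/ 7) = 9 * sqrt(3)/ 112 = 0.14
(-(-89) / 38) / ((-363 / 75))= -2225 / 4598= -0.48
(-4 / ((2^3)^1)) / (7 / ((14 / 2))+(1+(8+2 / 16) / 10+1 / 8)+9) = -8 / 191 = -0.04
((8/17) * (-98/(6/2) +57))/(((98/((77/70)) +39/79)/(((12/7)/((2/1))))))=1014992/9264031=0.11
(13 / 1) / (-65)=-1 / 5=-0.20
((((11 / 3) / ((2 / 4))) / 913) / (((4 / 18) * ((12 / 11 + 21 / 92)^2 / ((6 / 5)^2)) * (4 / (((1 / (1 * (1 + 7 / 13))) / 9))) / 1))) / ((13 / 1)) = 256036 / 6163528125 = 0.00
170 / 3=56.67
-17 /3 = -5.67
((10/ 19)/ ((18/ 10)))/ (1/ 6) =100/ 57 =1.75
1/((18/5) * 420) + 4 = 6049/1512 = 4.00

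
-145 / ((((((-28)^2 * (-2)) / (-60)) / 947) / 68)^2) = -8455675757625 / 9604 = -880432711.12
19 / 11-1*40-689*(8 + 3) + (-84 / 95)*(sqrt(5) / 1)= -83790 / 11-84*sqrt(5) / 95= -7619.25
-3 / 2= -1.50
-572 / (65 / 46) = -404.80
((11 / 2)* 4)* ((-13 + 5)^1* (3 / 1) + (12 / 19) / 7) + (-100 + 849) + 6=30455 / 133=228.98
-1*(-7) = 7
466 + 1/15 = 6991/15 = 466.07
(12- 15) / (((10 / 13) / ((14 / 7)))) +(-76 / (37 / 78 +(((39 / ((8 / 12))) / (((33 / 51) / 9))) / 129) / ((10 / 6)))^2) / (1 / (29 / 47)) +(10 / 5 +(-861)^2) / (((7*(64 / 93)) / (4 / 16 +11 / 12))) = 208326022503738995951 / 1160404610103680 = 179528.78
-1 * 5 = -5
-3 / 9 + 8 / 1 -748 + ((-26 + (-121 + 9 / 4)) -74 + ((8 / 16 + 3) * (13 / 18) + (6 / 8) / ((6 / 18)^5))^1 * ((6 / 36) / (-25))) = -2592851 / 2700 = -960.32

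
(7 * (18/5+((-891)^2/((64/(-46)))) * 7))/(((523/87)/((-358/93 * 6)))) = 69666055370919/648520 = 107423140.95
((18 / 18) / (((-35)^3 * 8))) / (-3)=1 / 1029000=0.00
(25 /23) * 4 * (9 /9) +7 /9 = 1061 /207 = 5.13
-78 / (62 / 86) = -3354 / 31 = -108.19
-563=-563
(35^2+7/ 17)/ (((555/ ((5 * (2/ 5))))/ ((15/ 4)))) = 10416/ 629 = 16.56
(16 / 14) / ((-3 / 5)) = -40 / 21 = -1.90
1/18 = 0.06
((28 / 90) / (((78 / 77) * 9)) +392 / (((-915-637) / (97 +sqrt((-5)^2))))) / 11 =-39419422 / 16853265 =-2.34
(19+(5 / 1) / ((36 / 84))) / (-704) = -23 / 528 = -0.04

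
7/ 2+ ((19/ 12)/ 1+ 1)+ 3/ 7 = 547/ 84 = 6.51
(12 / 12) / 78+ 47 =3667 / 78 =47.01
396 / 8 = 99 / 2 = 49.50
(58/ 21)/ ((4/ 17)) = 493/ 42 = 11.74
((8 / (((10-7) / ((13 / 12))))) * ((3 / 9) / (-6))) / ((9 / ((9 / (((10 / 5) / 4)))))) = -26 / 81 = -0.32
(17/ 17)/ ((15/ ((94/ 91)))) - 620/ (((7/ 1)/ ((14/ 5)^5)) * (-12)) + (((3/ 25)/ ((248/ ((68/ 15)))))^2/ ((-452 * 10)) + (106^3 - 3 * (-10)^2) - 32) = 1191954.36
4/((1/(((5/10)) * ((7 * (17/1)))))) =238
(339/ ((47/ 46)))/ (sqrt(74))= 7797 * sqrt(74)/ 1739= 38.57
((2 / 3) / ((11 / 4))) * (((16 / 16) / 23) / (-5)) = -8 / 3795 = -0.00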